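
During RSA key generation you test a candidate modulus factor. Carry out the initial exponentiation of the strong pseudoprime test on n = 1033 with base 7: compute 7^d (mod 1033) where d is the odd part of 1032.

678

n − 1 = 1032 = 2^3 · 129, so s = 3 and d = 129.
By repeated squaring, 7^129 ≡ 678 (mod 1033).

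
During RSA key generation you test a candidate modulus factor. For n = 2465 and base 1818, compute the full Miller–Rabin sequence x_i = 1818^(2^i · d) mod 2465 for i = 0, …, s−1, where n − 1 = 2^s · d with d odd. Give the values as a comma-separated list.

n − 1 = 2464 = 2^5 · 77, so s = 5 and d = 77.
x_0 = 1818^77 mod 2465 = 1393.
x_1 = 1393^2 mod 2465 = 494.
x_2 = 494^2 mod 2465 = 1.
x_3 = 1^2 mod 2465 = 1.
x_4 = 1^2 mod 2465 = 1.

1393, 494, 1, 1, 1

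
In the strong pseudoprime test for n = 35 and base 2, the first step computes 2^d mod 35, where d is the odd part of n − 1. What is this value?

32

n − 1 = 34 = 2^1 · 17, so s = 1 and d = 17.
2^17 mod 35 = 32.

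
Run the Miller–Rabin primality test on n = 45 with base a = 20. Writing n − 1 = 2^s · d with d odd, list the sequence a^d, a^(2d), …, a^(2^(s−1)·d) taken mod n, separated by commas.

n − 1 = 44 = 2^2 · 11, so s = 2 and d = 11.
x_0 = 20^11 mod 45 = 5.
x_1 = 5^2 mod 45 = 25.

5, 25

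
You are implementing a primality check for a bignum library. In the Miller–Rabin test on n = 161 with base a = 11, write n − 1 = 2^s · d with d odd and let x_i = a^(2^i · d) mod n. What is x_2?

n − 1 = 160 = 2^5 · 5, so s = 5 and d = 5.
Repeated squaring mod 161: 11^1 ≡ 11, 11^2 ≡ 121, 11^4 ≡ 151.
5 = 4 + 1, so 11^5 ≡ 151·11 ≡ 51 (mod 161).
x_0 = 51.
x_1 = 51^2 mod 161 = 25.
x_2 = 25^2 mod 161 = 142.

142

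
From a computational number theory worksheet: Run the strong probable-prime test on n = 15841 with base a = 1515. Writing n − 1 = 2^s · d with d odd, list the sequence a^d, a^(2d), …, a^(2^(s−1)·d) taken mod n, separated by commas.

15623, 1, 1, 1, 1

n − 1 = 15840 = 2^5 · 495, so s = 5 and d = 495.
x_0 = 1515^495 mod 15841 = 15623.
x_1 = 15623^2 mod 15841 = 1.
x_2 = 1^2 mod 15841 = 1.
x_3 = 1^2 mod 15841 = 1.
x_4 = 1^2 mod 15841 = 1.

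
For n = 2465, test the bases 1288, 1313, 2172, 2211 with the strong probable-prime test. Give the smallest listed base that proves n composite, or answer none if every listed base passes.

n − 1 = 2464 = 2^5 · 77, so s = 5 and d = 77.
Base 1288: x_0 = 1288^77 mod 2465 = 1288. x_0 is neither 1 nor 2464, so continue squaring. x_1 = 1288^2 mod 2465 = 2464. x_1 ≡ −1, so 1288 is not a witness.
Base 1313: x_0 = 1313^77 mod 2465 = 1143. x_0 is neither 1 nor 2464, so continue squaring. x_1 = 1143^2 mod 2465 = 2464. x_1 ≡ −1, so 1313 is not a witness.
Base 2172: x_0 = 2172^77 mod 2465 = 302. x_0 is neither 1 nor 2464, so continue squaring. x_1 = 302^2 mod 2465 = 2464. x_1 ≡ −1, so 2172 is not a witness.
Base 2211: x_0 = 2211^77 mod 2465 = 1. x_0 = 1, so 2211 is not a witness.
No listed base is a witness for 2465.

none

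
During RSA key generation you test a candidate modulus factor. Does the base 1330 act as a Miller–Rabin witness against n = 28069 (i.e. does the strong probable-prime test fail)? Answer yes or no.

no

n − 1 = 28068 = 2^2 · 7017, so s = 2 and d = 7017.
x_0 = 1330^7017 mod 28069 = 28068.
x_0 = 28068 ≡ −1, so 1330 is not a witness.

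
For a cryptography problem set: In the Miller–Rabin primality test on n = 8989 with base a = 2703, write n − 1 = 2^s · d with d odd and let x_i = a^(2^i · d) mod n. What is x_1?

4900

n − 1 = 8988 = 2^2 · 2247, so s = 2 and d = 2247.
Repeated squaring mod 8989: 2703^1 ≡ 2703, 2703^2 ≡ 7141, 2703^4 ≡ 8273, 2703^8 ≡ 283, 2703^16 ≡ 8177, 2703^32 ≡ 3147, 2703^64 ≡ 6720, 2703^128 ≡ 6653, 2703^256 ≡ 573, 2703^512 ≡ 4725, 2703^1024 ≡ 5938, 2703^2048 ≡ 4986.
2247 = 2048 + 128 + 64 + 4 + 2 + 1, so 2703^2247 ≡ 4986·6653·6720·8273·7141·2703 ≡ 1888 (mod 8989).
x_0 = 1888.
x_1 = 1888^2 mod 8989 = 4900.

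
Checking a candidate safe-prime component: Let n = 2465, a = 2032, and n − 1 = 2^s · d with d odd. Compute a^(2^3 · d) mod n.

1

n − 1 = 2464 = 2^5 · 77, so s = 5 and d = 77.
x_0 = 2032^77 mod 2465 = 2337.
x_1 = 2337^2 mod 2465 = 1594.
x_2 = 1594^2 mod 2465 = 1886.
x_3 = 1886^2 mod 2465 = 1.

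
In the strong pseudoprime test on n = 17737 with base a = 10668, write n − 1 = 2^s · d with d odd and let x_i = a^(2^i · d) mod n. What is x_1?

n − 1 = 17736 = 2^3 · 2217, so s = 3 and d = 2217.
x_0 = 10668^2217 mod 17737 = 3963.
x_1 = 3963^2 mod 17737 = 8124.

8124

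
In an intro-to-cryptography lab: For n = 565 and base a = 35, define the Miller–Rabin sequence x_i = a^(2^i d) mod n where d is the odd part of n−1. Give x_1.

470

n − 1 = 564 = 2^2 · 141, so s = 2 and d = 141.
Repeated squaring mod 565: 35^1 ≡ 35, 35^2 ≡ 95, 35^4 ≡ 550, 35^8 ≡ 225, 35^16 ≡ 340, 35^32 ≡ 340, 35^64 ≡ 340, 35^128 ≡ 340.
141 = 128 + 8 + 4 + 1, so 35^141 ≡ 340·225·550·35 ≡ 525 (mod 565).
x_0 = 525.
x_1 = 525^2 mod 565 = 470.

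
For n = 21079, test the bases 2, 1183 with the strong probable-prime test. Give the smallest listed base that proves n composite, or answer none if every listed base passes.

n − 1 = 21078 = 2^1 · 10539, so s = 1 and d = 10539.
Base 2: x_0 = 2^10539 mod 21079 = 8695. x_0 ∉ {1, 21078} and s = 1, so 2 is a Miller–Rabin witness and 21079 is composite.
Base 1183: x_0 = 1183^10539 mod 21079 = 5911. x_0 ∉ {1, 21078} and s = 1, so 1183 is a Miller–Rabin witness and 21079 is composite.
The smallest witness among the given bases is 2.

2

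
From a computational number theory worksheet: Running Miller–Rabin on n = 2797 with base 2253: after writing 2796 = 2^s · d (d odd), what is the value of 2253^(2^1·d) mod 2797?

n − 1 = 2796 = 2^2 · 699, so s = 2 and d = 699.
x_0 = 2253^699 mod 2797 = 603.
x_1 = 603^2 mod 2797 = 2796.

2796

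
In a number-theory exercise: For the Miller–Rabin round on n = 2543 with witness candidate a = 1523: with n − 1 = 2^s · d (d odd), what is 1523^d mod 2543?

2542

n − 1 = 2542 = 2^1 · 1271, so s = 1 and d = 1271.
Repeated squaring mod 2543: 1523^1 ≡ 1523, 1523^2 ≡ 313, 1523^4 ≡ 1335, 1523^8 ≡ 2125, 1523^16 ≡ 1800, 1523^32 ≡ 218, 1523^64 ≡ 1750, 1523^128 ≡ 728, 1523^256 ≡ 1040, 1523^512 ≡ 825, 1523^1024 ≡ 1644.
1271 = 1024 + 128 + 64 + 32 + 16 + 4 + 2 + 1, so 1523^1271 ≡ 1644·728·1750·218·1800·1335·313·1523 ≡ 2542 (mod 2543).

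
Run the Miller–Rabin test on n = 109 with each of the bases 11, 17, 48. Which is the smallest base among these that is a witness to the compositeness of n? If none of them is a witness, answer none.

n − 1 = 108 = 2^2 · 27, so s = 2 and d = 27.
Base 11: x_0 = 11^27 mod 109 = 76. x_0 is neither 1 nor 108, so continue squaring. x_1 = 76^2 mod 109 = 108. x_1 ≡ −1, so 11 is not a witness.
Base 17: x_0 = 17^27 mod 109 = 33. x_0 is neither 1 nor 108, so continue squaring. x_1 = 33^2 mod 109 = 108. x_1 ≡ −1, so 17 is not a witness.
Base 48: x_0 = 48^27 mod 109 = 1. x_0 = 1, so 48 is not a witness.
No listed base is a witness for 109.

none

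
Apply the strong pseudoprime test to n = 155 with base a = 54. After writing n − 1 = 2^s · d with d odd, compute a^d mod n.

n − 1 = 154 = 2^1 · 77, so s = 1 and d = 77.
54^77 mod 155 = 29.

29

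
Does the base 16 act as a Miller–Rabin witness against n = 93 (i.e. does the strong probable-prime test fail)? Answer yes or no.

yes

n − 1 = 92 = 2^2 · 23, so s = 2 and d = 23.
Repeated squaring mod 93: 16^1 ≡ 16, 16^2 ≡ 70, 16^4 ≡ 64, 16^8 ≡ 4, 16^16 ≡ 16.
23 = 16 + 4 + 2 + 1, so 16^23 ≡ 16·64·70·16 ≡ 4 (mod 93).
x_0 = 16^23 mod 93 = 4.
x_0 is neither 1 nor 92, so continue squaring.
x_1 = 4^2 mod 93 = 16.
Reached i = s−1 = 1 without hitting −1: 16 is a Miller–Rabin witness and 93 is composite.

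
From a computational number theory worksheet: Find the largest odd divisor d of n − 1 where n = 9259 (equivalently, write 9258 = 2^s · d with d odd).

4629

Halving: 9258 → 4629; 4629 is odd.
So 9258 = 2^1 · 4629.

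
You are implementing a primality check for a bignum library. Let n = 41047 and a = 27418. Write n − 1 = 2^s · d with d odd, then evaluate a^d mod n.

1

n − 1 = 41046 = 2^1 · 20523, so s = 1 and d = 20523.
Repeated squaring mod 41047: 27418^1 ≡ 27418, 27418^2 ≡ 11966, 27418^4 ≡ 13220, 27418^8 ≡ 31321, 27418^16 ≡ 22788, 27418^32 ≡ 7347, 27418^64 ≡ 1604, 27418^128 ≡ 27902, 27418^256 ≡ 24202, 27418^512 ≡ 37161, 27418^1024 ≡ 36747, 27418^2048 ≡ 18850, 27418^4096 ≡ 19668, 27418^8192 ≡ 3296, 27418^16384 ≡ 27208.
20523 = 16384 + 4096 + 32 + 8 + 2 + 1, so 27418^20523 ≡ 27208·19668·7347·31321·11966·27418 ≡ 1 (mod 41047).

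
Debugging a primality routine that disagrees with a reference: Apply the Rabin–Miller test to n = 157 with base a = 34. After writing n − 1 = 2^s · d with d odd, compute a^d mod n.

129

n − 1 = 156 = 2^2 · 39, so s = 2 and d = 39.
Repeated squaring mod 157: 34^1 ≡ 34, 34^2 ≡ 57, 34^4 ≡ 109, 34^8 ≡ 106, 34^16 ≡ 89, 34^32 ≡ 71.
39 = 32 + 4 + 2 + 1, so 34^39 ≡ 71·109·57·34 ≡ 129 (mod 157).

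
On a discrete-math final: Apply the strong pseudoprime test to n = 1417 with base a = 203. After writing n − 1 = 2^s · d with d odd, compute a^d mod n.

697

n − 1 = 1416 = 2^3 · 177, so s = 3 and d = 177.
203^177 mod 1417 = 697.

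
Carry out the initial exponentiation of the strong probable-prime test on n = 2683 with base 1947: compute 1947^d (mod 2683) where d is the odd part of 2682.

n − 1 = 2682 = 2^1 · 1341, so s = 1 and d = 1341.
Repeated squaring mod 2683: 1947^1 ≡ 1947, 1947^2 ≡ 2413, 1947^4 ≡ 459, 1947^8 ≡ 1407, 1947^16 ≡ 2278, 1947^32 ≡ 362, 1947^64 ≡ 2260, 1947^128 ≡ 1851, 1947^256 ≡ 10, 1947^512 ≡ 100, 1947^1024 ≡ 1951.
1341 = 1024 + 256 + 32 + 16 + 8 + 4 + 1, so 1947^1341 ≡ 1951·10·362·2278·1407·459·1947 ≡ 1 (mod 2683).

1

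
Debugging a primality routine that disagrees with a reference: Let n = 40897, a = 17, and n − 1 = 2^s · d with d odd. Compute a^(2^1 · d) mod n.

5810

n − 1 = 40896 = 2^6 · 639, so s = 6 and d = 639.
x_0 = 17^639 mod 40897 = 35914.
x_1 = 35914^2 mod 40897 = 5810.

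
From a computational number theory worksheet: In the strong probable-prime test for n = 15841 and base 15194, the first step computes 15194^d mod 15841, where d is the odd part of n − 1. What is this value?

5643

n − 1 = 15840 = 2^5 · 495, so s = 5 and d = 495.
15194^495 mod 15841 = 5643.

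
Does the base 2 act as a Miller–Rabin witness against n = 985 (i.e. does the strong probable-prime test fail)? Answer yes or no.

yes

n − 1 = 984 = 2^3 · 123, so s = 3 and d = 123.
x_0 = 2^123 mod 985 = 578.
x_0 is neither 1 nor 984, so continue squaring.
x_1 = 578^2 mod 985 = 169.
x_2 = 169^2 mod 985 = 981.
Reached i = s−1 = 2 without hitting −1: 2 is a Miller–Rabin witness and 985 is composite.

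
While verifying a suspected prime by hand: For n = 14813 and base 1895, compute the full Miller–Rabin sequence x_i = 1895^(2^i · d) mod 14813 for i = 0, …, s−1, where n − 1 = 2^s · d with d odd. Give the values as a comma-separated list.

n − 1 = 14812 = 2^2 · 3703, so s = 2 and d = 3703.
x_0 = 1895^3703 mod 14813 = 14812.
x_1 = 14812^2 mod 14813 = 1.

14812, 1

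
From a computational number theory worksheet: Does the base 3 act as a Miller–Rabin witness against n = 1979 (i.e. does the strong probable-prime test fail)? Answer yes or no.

n − 1 = 1978 = 2^1 · 989, so s = 1 and d = 989.
Repeated squaring mod 1979: 3^1 ≡ 3, 3^2 ≡ 9, 3^4 ≡ 81, 3^8 ≡ 624, 3^16 ≡ 1492, 3^32 ≡ 1668, 3^64 ≡ 1729, 3^128 ≡ 1151, 3^256 ≡ 850, 3^512 ≡ 165.
989 = 512 + 256 + 128 + 64 + 16 + 8 + 4 + 1, so 3^989 ≡ 165·850·1151·1729·1492·624·81·3 ≡ 1 (mod 1979).
x_0 = 3^989 mod 1979 = 1.
x_0 = 1, so 3 is not a witness.

no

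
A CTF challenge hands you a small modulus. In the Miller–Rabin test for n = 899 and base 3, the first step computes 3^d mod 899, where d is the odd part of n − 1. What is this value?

n − 1 = 898 = 2^1 · 449, so s = 1 and d = 449.
3^449 mod 899 = 641.

641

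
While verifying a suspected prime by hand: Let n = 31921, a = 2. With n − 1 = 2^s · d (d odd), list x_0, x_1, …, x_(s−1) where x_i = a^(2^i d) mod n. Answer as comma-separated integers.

25306, 26455, 31021, 11975

n − 1 = 31920 = 2^4 · 1995, so s = 4 and d = 1995.
x_0 = 2^1995 mod 31921 = 25306.
x_1 = 25306^2 mod 31921 = 26455.
x_2 = 26455^2 mod 31921 = 31021.
x_3 = 31021^2 mod 31921 = 11975.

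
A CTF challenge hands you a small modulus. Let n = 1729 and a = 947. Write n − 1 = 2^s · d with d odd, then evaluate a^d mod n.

n − 1 = 1728 = 2^6 · 27, so s = 6 and d = 27.
947^27 mod 1729 = 1331.

1331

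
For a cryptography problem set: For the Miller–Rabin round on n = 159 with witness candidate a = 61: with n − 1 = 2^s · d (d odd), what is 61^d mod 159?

151

n − 1 = 158 = 2^1 · 79, so s = 1 and d = 79.
61^79 mod 159 = 151.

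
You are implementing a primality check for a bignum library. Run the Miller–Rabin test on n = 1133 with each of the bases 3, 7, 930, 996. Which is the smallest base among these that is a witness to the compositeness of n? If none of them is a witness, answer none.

n − 1 = 1132 = 2^2 · 283, so s = 2 and d = 283.
Base 3: x_0 = 3^283 mod 1133 = 1017. x_0 is neither 1 nor 1132, so continue squaring. x_1 = 1017^2 mod 1133 = 993. Reached i = s−1 = 1 without hitting −1: 3 is a Miller–Rabin witness and 1133 is composite.
Base 7: x_0 = 7^283 mod 1133 = 607. x_0 is neither 1 nor 1132, so continue squaring. x_1 = 607^2 mod 1133 = 224. Reached i = s−1 = 1 without hitting −1: 7 is a Miller–Rabin witness and 1133 is composite.
Base 930: x_0 = 930^283 mod 1133 = 502. x_0 is neither 1 nor 1132, so continue squaring. x_1 = 502^2 mod 1133 = 478. Reached i = s−1 = 1 without hitting −1: 930 is a Miller–Rabin witness and 1133 is composite.
Base 996: x_0 = 996^283 mod 1133 = 95. x_0 is neither 1 nor 1132, so continue squaring. x_1 = 95^2 mod 1133 = 1094. Reached i = s−1 = 1 without hitting −1: 996 is a Miller–Rabin witness and 1133 is composite.
The smallest witness among the given bases is 3.

3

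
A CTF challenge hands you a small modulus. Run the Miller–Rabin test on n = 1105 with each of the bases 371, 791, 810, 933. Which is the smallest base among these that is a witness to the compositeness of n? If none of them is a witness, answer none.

371

n − 1 = 1104 = 2^4 · 69, so s = 4 and d = 69.
Base 371: x_0 = 371^69 mod 1105 = 216. x_0 is neither 1 nor 1104, so continue squaring. x_1 = 216^2 mod 1105 = 246. x_2 = 246^2 mod 1105 = 846. x_3 = 846^2 mod 1105 = 781. Reached i = s−1 = 3 without hitting −1: 371 is a Miller–Rabin witness and 1105 is composite.
Base 791: x_0 = 791^69 mod 1105 = 671. x_0 is neither 1 nor 1104, so continue squaring. x_1 = 671^2 mod 1105 = 506. x_2 = 506^2 mod 1105 = 781. x_3 = 781^2 mod 1105 = 1. x_3 = 1 but x_2 ≠ ±1, a nontrivial square root of 1 — 791 is a witness and 1105 is composite.
Base 810: x_0 = 810^69 mod 1105 = 350. x_0 is neither 1 nor 1104, so continue squaring. x_1 = 350^2 mod 1105 = 950. x_2 = 950^2 mod 1105 = 820. x_3 = 820^2 mod 1105 = 560. Reached i = s−1 = 3 without hitting −1: 810 is a Miller–Rabin witness and 1105 is composite.
Base 933: x_0 = 933^69 mod 1105 = 818. x_0 is neither 1 nor 1104, so continue squaring. x_1 = 818^2 mod 1105 = 599. x_2 = 599^2 mod 1105 = 781. x_3 = 781^2 mod 1105 = 1. x_3 = 1 but x_2 ≠ ±1, a nontrivial square root of 1 — 933 is a witness and 1105 is composite.
The smallest witness among the given bases is 371.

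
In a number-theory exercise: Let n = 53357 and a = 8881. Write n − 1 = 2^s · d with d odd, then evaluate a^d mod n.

38980

n − 1 = 53356 = 2^2 · 13339, so s = 2 and d = 13339.
8881^13339 mod 53357 = 38980.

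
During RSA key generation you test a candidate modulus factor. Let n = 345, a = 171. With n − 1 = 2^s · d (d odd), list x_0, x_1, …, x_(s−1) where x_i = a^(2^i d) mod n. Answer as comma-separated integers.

306, 141, 216

n − 1 = 344 = 2^3 · 43, so s = 3 and d = 43.
x_0 = 171^43 mod 345 = 306.
x_1 = 306^2 mod 345 = 141.
x_2 = 141^2 mod 345 = 216.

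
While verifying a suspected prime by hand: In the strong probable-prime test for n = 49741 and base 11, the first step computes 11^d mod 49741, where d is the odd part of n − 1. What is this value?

n − 1 = 49740 = 2^2 · 12435, so s = 2 and d = 12435.
11^12435 mod 49741 = 18231.

18231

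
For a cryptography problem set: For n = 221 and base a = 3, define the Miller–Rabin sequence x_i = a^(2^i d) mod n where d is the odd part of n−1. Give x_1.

n − 1 = 220 = 2^2 · 55, so s = 2 and d = 55.
x_0 = 3^55 mod 221 = 198.
x_1 = 198^2 mod 221 = 87.

87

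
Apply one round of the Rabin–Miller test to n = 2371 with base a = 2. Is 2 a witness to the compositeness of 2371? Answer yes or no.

n − 1 = 2370 = 2^1 · 1185, so s = 1 and d = 1185.
x_0 = 2^1185 mod 2371 = 2370.
x_0 = 2370 ≡ −1, so 2 is not a witness.

no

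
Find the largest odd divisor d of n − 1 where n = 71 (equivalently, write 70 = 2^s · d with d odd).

Halving: 70 → 35; 35 is odd.
So 70 = 2^1 · 35.

35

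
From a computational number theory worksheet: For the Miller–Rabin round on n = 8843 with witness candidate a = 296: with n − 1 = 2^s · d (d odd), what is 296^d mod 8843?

2960

n − 1 = 8842 = 2^1 · 4421, so s = 1 and d = 4421.
296^4421 mod 8843 = 2960.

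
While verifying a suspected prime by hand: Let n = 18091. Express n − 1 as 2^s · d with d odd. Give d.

9045

Halving: 18090 → 9045; 9045 is odd.
So 18090 = 2^1 · 9045.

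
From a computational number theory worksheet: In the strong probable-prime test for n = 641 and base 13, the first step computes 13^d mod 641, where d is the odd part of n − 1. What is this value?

n − 1 = 640 = 2^7 · 5, so s = 7 and d = 5.
By repeated squaring, 13^5 ≡ 154 (mod 641).

154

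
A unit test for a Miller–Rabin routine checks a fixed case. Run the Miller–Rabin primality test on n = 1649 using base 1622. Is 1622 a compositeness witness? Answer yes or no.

no

n − 1 = 1648 = 2^4 · 103, so s = 4 and d = 103.
Repeated squaring mod 1649: 1622^1 ≡ 1622, 1622^2 ≡ 729, 1622^4 ≡ 463, 1622^8 ≡ 1648, 1622^16 ≡ 1, 1622^32 ≡ 1, 1622^64 ≡ 1.
103 = 64 + 32 + 4 + 2 + 1, so 1622^103 ≡ 1·1·463·729·1622 ≡ 794 (mod 1649).
x_0 = 1622^103 mod 1649 = 794.
x_0 is neither 1 nor 1648, so continue squaring.
x_1 = 794^2 mod 1649 = 518.
x_2 = 518^2 mod 1649 = 1186.
x_3 = 1186^2 mod 1649 = 1648.
x_3 ≡ −1, so 1622 is not a witness.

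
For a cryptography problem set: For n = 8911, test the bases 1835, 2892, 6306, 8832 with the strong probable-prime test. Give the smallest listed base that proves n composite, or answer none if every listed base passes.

n − 1 = 8910 = 2^1 · 4455, so s = 1 and d = 4455.
Base 1835: x_0 = 1835^4455 mod 8911 = 1. x_0 = 1, so 1835 is not a witness.
Base 2892: x_0 = 2892^4455 mod 8911 = 267. x_0 ∉ {1, 8910} and s = 1, so 2892 is a Miller–Rabin witness and 8911 is composite.
Base 6306: x_0 = 6306^4455 mod 8911 = 2813. x_0 ∉ {1, 8910} and s = 1, so 6306 is a Miller–Rabin witness and 8911 is composite.
Base 8832: x_0 = 8832^4455 mod 8911 = 2547. x_0 ∉ {1, 8910} and s = 1, so 8832 is a Miller–Rabin witness and 8911 is composite.
The smallest witness among the given bases is 2892.

2892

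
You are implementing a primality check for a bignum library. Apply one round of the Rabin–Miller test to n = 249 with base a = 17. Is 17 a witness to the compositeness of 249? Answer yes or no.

yes

n − 1 = 248 = 2^3 · 31, so s = 3 and d = 31.
x_0 = 17^31 mod 249 = 116.
x_0 is neither 1 nor 248, so continue squaring.
x_1 = 116^2 mod 249 = 10.
x_2 = 10^2 mod 249 = 100.
Reached i = s−1 = 2 without hitting −1: 17 is a Miller–Rabin witness and 249 is composite.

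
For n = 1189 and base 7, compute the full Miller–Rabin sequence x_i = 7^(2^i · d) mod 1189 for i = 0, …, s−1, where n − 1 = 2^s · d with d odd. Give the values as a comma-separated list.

n − 1 = 1188 = 2^2 · 297, so s = 2 and d = 297.
x_0 = 7^297 mod 1189 = 604.
x_1 = 604^2 mod 1189 = 982.

604, 982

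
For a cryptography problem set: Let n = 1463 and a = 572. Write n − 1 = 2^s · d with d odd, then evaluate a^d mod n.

n − 1 = 1462 = 2^1 · 731, so s = 1 and d = 731.
572^731 mod 1463 = 528.

528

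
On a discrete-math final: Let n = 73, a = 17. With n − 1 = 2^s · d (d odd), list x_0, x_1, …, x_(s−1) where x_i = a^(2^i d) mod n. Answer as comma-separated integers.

n − 1 = 72 = 2^3 · 9, so s = 3 and d = 9.
x_0 = 17^9 mod 73 = 63.
x_1 = 63^2 mod 73 = 27.
x_2 = 27^2 mod 73 = 72.

63, 27, 72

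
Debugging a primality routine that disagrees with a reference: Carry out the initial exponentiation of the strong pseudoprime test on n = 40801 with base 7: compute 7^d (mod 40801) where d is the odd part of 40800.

30310

n − 1 = 40800 = 2^5 · 1275, so s = 5 and d = 1275.
7^1275 mod 40801 = 30310.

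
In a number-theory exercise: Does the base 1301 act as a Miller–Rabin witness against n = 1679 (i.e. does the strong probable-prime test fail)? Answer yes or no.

yes

n − 1 = 1678 = 2^1 · 839, so s = 1 and d = 839.
x_0 = 1301^839 mod 1679 = 1392.
x_0 ∉ {1, 1678} and s = 1, so 1301 is a Miller–Rabin witness and 1679 is composite.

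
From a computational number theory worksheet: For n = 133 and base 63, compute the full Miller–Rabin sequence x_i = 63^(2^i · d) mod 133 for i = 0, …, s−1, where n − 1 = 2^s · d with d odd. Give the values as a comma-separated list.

n − 1 = 132 = 2^2 · 33, so s = 2 and d = 33.
x_0 = 63^33 mod 133 = 49.
x_1 = 49^2 mod 133 = 7.

49, 7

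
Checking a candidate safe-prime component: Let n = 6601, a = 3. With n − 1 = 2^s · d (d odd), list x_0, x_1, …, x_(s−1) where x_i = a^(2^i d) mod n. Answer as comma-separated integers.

3037, 1772, 4509

n − 1 = 6600 = 2^3 · 825, so s = 3 and d = 825.
x_0 = 3^825 mod 6601 = 3037.
x_1 = 3037^2 mod 6601 = 1772.
x_2 = 1772^2 mod 6601 = 4509.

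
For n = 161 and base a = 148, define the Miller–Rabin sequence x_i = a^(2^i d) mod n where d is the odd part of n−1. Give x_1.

85

n − 1 = 160 = 2^5 · 5, so s = 5 and d = 5.
x_0 = 148^5 mod 161 = 134.
x_1 = 134^2 mod 161 = 85.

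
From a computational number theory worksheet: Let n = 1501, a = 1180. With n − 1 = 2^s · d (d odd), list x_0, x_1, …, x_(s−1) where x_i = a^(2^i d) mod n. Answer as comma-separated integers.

772, 87

n − 1 = 1500 = 2^2 · 375, so s = 2 and d = 375.
x_0 = 1180^375 mod 1501 = 772.
x_1 = 772^2 mod 1501 = 87.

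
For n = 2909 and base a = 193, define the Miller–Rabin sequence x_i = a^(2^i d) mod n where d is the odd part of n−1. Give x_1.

1

n − 1 = 2908 = 2^2 · 727, so s = 2 and d = 727.
Repeated squaring mod 2909: 193^1 ≡ 193, 193^2 ≡ 2341, 193^4 ≡ 2634, 193^8 ≡ 2900, 193^16 ≡ 81, 193^32 ≡ 743, 193^64 ≡ 2248, 193^128 ≡ 571, 193^256 ≡ 233, 193^512 ≡ 1927.
727 = 512 + 128 + 64 + 16 + 4 + 2 + 1, so 193^727 ≡ 1927·571·2248·81·2634·2341·193 ≡ 1 (mod 2909).
x_0 = 1.
x_1 = 1^2 mod 2909 = 1.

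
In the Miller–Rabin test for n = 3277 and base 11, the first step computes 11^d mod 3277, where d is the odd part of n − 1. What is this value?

n − 1 = 3276 = 2^2 · 819, so s = 2 and d = 819.
11^819 mod 3277 = 244.

244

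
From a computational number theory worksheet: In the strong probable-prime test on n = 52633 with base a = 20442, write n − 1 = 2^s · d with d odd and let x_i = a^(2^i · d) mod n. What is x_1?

1

n − 1 = 52632 = 2^3 · 6579, so s = 3 and d = 6579.
x_0 = 20442^6579 mod 52633 = 26573.
x_1 = 26573^2 mod 52633 = 1.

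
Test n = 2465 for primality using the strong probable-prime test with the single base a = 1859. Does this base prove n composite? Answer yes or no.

n − 1 = 2464 = 2^5 · 77, so s = 5 and d = 77.
x_0 = 1859^77 mod 2465 = 2424.
x_0 is neither 1 nor 2464, so continue squaring.
x_1 = 2424^2 mod 2465 = 1681.
x_2 = 1681^2 mod 2465 = 871.
x_3 = 871^2 mod 2465 = 1886.
x_4 = 1886^2 mod 2465 = 1.
x_4 = 1 but x_3 ≠ ±1, a nontrivial square root of 1 — 1859 is a witness and 2465 is composite.

yes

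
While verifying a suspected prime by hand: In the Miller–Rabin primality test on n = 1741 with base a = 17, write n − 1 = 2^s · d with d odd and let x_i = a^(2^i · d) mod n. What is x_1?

n − 1 = 1740 = 2^2 · 435, so s = 2 and d = 435.
x_0 = 17^435 mod 1741 = 59.
x_1 = 59^2 mod 1741 = 1740.

1740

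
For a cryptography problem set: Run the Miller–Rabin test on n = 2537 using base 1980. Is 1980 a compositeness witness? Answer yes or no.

n − 1 = 2536 = 2^3 · 317, so s = 3 and d = 317.
x_0 = 1980^317 mod 2537 = 555.
x_0 is neither 1 nor 2536, so continue squaring.
x_1 = 555^2 mod 2537 = 1048.
x_2 = 1048^2 mod 2537 = 2320.
Reached i = s−1 = 2 without hitting −1: 1980 is a Miller–Rabin witness and 2537 is composite.

yes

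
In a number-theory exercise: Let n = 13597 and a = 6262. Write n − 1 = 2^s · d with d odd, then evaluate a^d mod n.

13596

n − 1 = 13596 = 2^2 · 3399, so s = 2 and d = 3399.
6262^3399 mod 13597 = 13596.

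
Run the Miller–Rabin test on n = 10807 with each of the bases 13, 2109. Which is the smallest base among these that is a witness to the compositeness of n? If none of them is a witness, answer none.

n − 1 = 10806 = 2^1 · 5403, so s = 1 and d = 5403.
Base 13: x_0 = 13^5403 mod 10807 = 3409. x_0 ∉ {1, 10806} and s = 1, so 13 is a Miller–Rabin witness and 10807 is composite.
Base 2109: x_0 = 2109^5403 mod 10807 = 10291. x_0 ∉ {1, 10806} and s = 1, so 2109 is a Miller–Rabin witness and 10807 is composite.
The smallest witness among the given bases is 13.

13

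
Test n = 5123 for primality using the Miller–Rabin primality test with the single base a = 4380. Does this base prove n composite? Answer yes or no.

n − 1 = 5122 = 2^1 · 2561, so s = 1 and d = 2561.
x_0 = 4380^2561 mod 5123 = 972.
x_0 ∉ {1, 5122} and s = 1, so 4380 is a Miller–Rabin witness and 5123 is composite.

yes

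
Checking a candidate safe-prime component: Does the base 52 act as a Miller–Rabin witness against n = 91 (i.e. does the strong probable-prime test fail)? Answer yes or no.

n − 1 = 90 = 2^1 · 45, so s = 1 and d = 45.
Repeated squaring mod 91: 52^1 ≡ 52, 52^2 ≡ 65, 52^4 ≡ 39, 52^8 ≡ 65, 52^16 ≡ 39, 52^32 ≡ 65.
45 = 32 + 8 + 4 + 1, so 52^45 ≡ 65·65·39·52 ≡ 13 (mod 91).
x_0 = 52^45 mod 91 = 13.
x_0 ∉ {1, 90} and s = 1, so 52 is a Miller–Rabin witness and 91 is composite.

yes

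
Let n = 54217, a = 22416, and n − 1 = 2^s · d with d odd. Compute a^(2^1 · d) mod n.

n − 1 = 54216 = 2^3 · 6777, so s = 3 and d = 6777.
x_0 = 22416^6777 mod 54217 = 373.
x_1 = 373^2 mod 54217 = 30695.

30695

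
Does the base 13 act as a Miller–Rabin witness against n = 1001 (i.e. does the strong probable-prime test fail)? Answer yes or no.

n − 1 = 1000 = 2^3 · 125, so s = 3 and d = 125.
Repeated squaring mod 1001: 13^1 ≡ 13, 13^2 ≡ 169, 13^4 ≡ 533, 13^8 ≡ 806, 13^16 ≡ 988, 13^32 ≡ 169, 13^64 ≡ 533.
125 = 64 + 32 + 16 + 8 + 4 + 1, so 13^125 ≡ 533·169·988·806·533·13 ≡ 923 (mod 1001).
x_0 = 13^125 mod 1001 = 923.
x_0 is neither 1 nor 1000, so continue squaring.
x_1 = 923^2 mod 1001 = 78.
x_2 = 78^2 mod 1001 = 78.
Reached i = s−1 = 2 without hitting −1: 13 is a Miller–Rabin witness and 1001 is composite.

yes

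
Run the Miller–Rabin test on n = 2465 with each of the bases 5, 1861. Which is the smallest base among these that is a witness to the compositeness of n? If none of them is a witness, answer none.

5

n − 1 = 2464 = 2^5 · 77, so s = 5 and d = 77.
Base 5: x_0 = 5^77 mod 2465 = 2145. x_0 is neither 1 nor 2464, so continue squaring. x_1 = 2145^2 mod 2465 = 1335. x_2 = 1335^2 mod 2465 = 30. x_3 = 30^2 mod 2465 = 900. x_4 = 900^2 mod 2465 = 1480. Reached i = s−1 = 4 without hitting −1: 5 is a Miller–Rabin witness and 2465 is composite.
Base 1861: x_0 = 1861^77 mod 2465 = 2406. x_0 is neither 1 nor 2464, so continue squaring. x_1 = 2406^2 mod 2465 = 1016. x_2 = 1016^2 mod 2465 = 1886. x_3 = 1886^2 mod 2465 = 1. x_3 = 1 but x_2 ≠ ±1, a nontrivial square root of 1 — 1861 is a witness and 2465 is composite.
The smallest witness among the given bases is 5.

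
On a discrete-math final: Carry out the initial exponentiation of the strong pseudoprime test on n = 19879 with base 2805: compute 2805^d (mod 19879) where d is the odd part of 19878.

14739

n − 1 = 19878 = 2^1 · 9939, so s = 1 and d = 9939.
2805^9939 mod 19879 = 14739.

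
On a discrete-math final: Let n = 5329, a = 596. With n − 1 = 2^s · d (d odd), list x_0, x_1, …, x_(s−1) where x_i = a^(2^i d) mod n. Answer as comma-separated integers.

n − 1 = 5328 = 2^4 · 333, so s = 4 and d = 333.
x_0 = 596^333 mod 5329 = 3842.
x_1 = 3842^2 mod 5329 = 4963.
x_2 = 4963^2 mod 5329 = 731.
x_3 = 731^2 mod 5329 = 1461.

3842, 4963, 731, 1461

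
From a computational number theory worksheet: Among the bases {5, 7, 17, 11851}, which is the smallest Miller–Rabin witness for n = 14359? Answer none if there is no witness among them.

5

n − 1 = 14358 = 2^1 · 7179, so s = 1 and d = 7179.
Base 5: x_0 = 5^7179 mod 14359 = 2529. x_0 ∉ {1, 14358} and s = 1, so 5 is a Miller–Rabin witness and 14359 is composite.
Base 7: x_0 = 7^7179 mod 14359 = 11116. x_0 ∉ {1, 14358} and s = 1, so 7 is a Miller–Rabin witness and 14359 is composite.
Base 17: x_0 = 17^7179 mod 14359 = 9568. x_0 ∉ {1, 14358} and s = 1, so 17 is a Miller–Rabin witness and 14359 is composite.
Base 11851: x_0 = 11851^7179 mod 14359 = 147. x_0 ∉ {1, 14358} and s = 1, so 11851 is a Miller–Rabin witness and 14359 is composite.
The smallest witness among the given bases is 5.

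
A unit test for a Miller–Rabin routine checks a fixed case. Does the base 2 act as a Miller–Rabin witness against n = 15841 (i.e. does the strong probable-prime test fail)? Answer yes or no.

no

n − 1 = 15840 = 2^5 · 495, so s = 5 and d = 495.
Repeated squaring mod 15841: 2^1 ≡ 2, 2^2 ≡ 4, 2^4 ≡ 16, 2^8 ≡ 256, 2^16 ≡ 2172, 2^32 ≡ 12807, 2^64 ≡ 1535, 2^128 ≡ 11757, 2^256 ≡ 14324.
495 = 256 + 128 + 64 + 32 + 8 + 4 + 2 + 1, so 2^495 ≡ 14324·11757·1535·12807·256·16·4·2 ≡ 1 (mod 15841).
x_0 = 2^495 mod 15841 = 1.
x_0 = 1, so 2 is not a witness.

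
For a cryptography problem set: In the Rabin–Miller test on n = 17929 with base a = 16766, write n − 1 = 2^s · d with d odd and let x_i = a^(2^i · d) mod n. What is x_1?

1

n − 1 = 17928 = 2^3 · 2241, so s = 3 and d = 2241.
x_0 = 16766^2241 mod 17929 = 1.
x_1 = 1^2 mod 17929 = 1.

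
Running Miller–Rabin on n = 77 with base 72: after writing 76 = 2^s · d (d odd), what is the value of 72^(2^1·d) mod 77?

n − 1 = 76 = 2^2 · 19, so s = 2 and d = 19.
x_0 = 72^19 mod 77 = 2.
x_1 = 2^2 mod 77 = 4.

4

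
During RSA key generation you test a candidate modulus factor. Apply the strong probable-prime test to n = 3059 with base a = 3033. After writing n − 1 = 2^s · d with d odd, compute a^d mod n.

n − 1 = 3058 = 2^1 · 1529, so s = 1 and d = 1529.
3033^1529 mod 3059 = 1908.

1908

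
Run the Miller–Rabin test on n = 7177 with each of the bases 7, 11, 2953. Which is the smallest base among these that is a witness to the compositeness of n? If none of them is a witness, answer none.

n − 1 = 7176 = 2^3 · 897, so s = 3 and d = 897.
Base 7: x_0 = 7^897 mod 7177 = 1. x_0 = 1, so 7 is not a witness.
Base 11: x_0 = 11^897 mod 7177 = 5212. x_0 is neither 1 nor 7176, so continue squaring. x_1 = 5212^2 mod 7177 = 7176. x_1 ≡ −1, so 11 is not a witness.
Base 2953: x_0 = 2953^897 mod 7177 = 7176. x_0 = 7176 ≡ −1, so 2953 is not a witness.
No listed base is a witness for 7177.

none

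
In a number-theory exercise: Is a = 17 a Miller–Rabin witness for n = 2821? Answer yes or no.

n − 1 = 2820 = 2^2 · 705, so s = 2 and d = 705.
Repeated squaring mod 2821: 17^1 ≡ 17, 17^2 ≡ 289, 17^4 ≡ 1712, 17^8 ≡ 2746, 17^16 ≡ 2804, 17^32 ≡ 289, 17^64 ≡ 1712, 17^128 ≡ 2746, 17^256 ≡ 2804, 17^512 ≡ 289.
705 = 512 + 128 + 64 + 1, so 17^705 ≡ 289·2746·1712·17 ≡ 2820 (mod 2821).
x_0 = 17^705 mod 2821 = 2820.
x_0 = 2820 ≡ −1, so 17 is not a witness.

no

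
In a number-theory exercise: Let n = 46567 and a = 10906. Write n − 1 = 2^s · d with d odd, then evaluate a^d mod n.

46566

n − 1 = 46566 = 2^1 · 23283, so s = 1 and d = 23283.
Repeated squaring mod 46567: 10906^1 ≡ 10906, 10906^2 ≡ 8718, 10906^4 ≡ 6180, 10906^8 ≡ 7460, 10906^16 ≡ 4035, 10906^32 ≡ 29342, 10906^64 ≡ 22268, 10906^128 ≡ 18408, 10906^256 ≡ 32972, 10906^512 ≡ 46169, 10906^1024 ≡ 18703, 10906^2048 ≡ 37472, 10906^4096 ≡ 16033, 10906^8192 ≡ 7249, 10906^16384 ≡ 20425.
23283 = 16384 + 4096 + 2048 + 512 + 128 + 64 + 32 + 16 + 2 + 1, so 10906^23283 ≡ 20425·16033·37472·46169·18408·22268·29342·4035·8718·10906 ≡ 46566 (mod 46567).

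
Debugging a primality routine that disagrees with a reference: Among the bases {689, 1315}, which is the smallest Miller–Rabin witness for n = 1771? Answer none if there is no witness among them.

1315

n − 1 = 1770 = 2^1 · 885, so s = 1 and d = 885.
Base 689: x_0 = 689^885 mod 1771 = 1770. x_0 = 1770 ≡ −1, so 689 is not a witness.
Base 1315: x_0 = 1315^885 mod 1771 = 1231. x_0 ∉ {1, 1770} and s = 1, so 1315 is a Miller–Rabin witness and 1771 is composite.
The smallest witness among the given bases is 1315.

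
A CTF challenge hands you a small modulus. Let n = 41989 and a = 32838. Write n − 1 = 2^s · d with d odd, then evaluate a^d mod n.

15549

n − 1 = 41988 = 2^2 · 10497, so s = 2 and d = 10497.
Repeated squaring mod 41989: 32838^1 ≡ 32838, 32838^2 ≡ 14735, 32838^4 ≡ 37095, 32838^8 ≡ 17506, 32838^16 ≡ 24314, 32838^32 ≡ 7465, 32838^64 ≡ 6822, 32838^128 ≡ 15872, 32838^256 ≡ 28373, 32838^512 ≡ 14021, 32838^1024 ≡ 37932, 32838^2048 ≡ 41550, 32838^4096 ≡ 24765, 32838^8192 ≡ 13891.
10497 = 8192 + 2048 + 256 + 1, so 32838^10497 ≡ 13891·41550·28373·32838 ≡ 15549 (mod 41989).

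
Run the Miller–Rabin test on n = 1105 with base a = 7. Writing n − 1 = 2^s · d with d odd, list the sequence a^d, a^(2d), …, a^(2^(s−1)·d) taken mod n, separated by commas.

n − 1 = 1104 = 2^4 · 69, so s = 4 and d = 69.
x_0 = 7^69 mod 1105 = 827.
x_1 = 827^2 mod 1105 = 1039.
x_2 = 1039^2 mod 1105 = 1041.
x_3 = 1041^2 mod 1105 = 781.

827, 1039, 1041, 781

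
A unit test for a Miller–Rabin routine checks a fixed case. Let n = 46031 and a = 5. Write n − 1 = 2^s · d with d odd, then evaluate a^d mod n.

24793

n − 1 = 46030 = 2^1 · 23015, so s = 1 and d = 23015.
5^23015 mod 46031 = 24793.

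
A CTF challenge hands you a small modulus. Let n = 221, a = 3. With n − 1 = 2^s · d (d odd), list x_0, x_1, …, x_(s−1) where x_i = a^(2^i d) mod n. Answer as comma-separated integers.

198, 87

n − 1 = 220 = 2^2 · 55, so s = 2 and d = 55.
x_0 = 3^55 mod 221 = 198.
x_1 = 198^2 mod 221 = 87.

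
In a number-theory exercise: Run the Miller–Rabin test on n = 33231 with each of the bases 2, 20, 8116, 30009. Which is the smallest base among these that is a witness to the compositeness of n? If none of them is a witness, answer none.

n − 1 = 33230 = 2^1 · 16615, so s = 1 and d = 16615.
Base 2: x_0 = 2^16615 mod 33231 = 9008. x_0 ∉ {1, 33230} and s = 1, so 2 is a Miller–Rabin witness and 33231 is composite.
Base 20: x_0 = 20^16615 mod 33231 = 23618. x_0 ∉ {1, 33230} and s = 1, so 20 is a Miller–Rabin witness and 33231 is composite.
Base 8116: x_0 = 8116^16615 mod 33231 = 14158. x_0 ∉ {1, 33230} and s = 1, so 8116 is a Miller–Rabin witness and 33231 is composite.
Base 30009: x_0 = 30009^16615 mod 33231 = 30009. x_0 ∉ {1, 33230} and s = 1, so 30009 is a Miller–Rabin witness and 33231 is composite.
The smallest witness among the given bases is 2.

2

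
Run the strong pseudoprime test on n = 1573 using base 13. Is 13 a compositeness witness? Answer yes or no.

yes

n − 1 = 1572 = 2^2 · 393, so s = 2 and d = 393.
By repeated squaring, 13^393 ≡ 338 (mod 1573).
x_0 = 13^393 mod 1573 = 338.
x_0 is neither 1 nor 1572, so continue squaring.
x_1 = 338^2 mod 1573 = 988.
Reached i = s−1 = 1 without hitting −1: 13 is a Miller–Rabin witness and 1573 is composite.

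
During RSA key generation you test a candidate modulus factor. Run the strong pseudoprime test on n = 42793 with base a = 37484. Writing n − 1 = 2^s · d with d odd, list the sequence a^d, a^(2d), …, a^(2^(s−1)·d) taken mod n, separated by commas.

41679, 42792, 1

n − 1 = 42792 = 2^3 · 5349, so s = 3 and d = 5349.
x_0 = 37484^5349 mod 42793 = 41679.
x_1 = 41679^2 mod 42793 = 42792.
x_2 = 42792^2 mod 42793 = 1.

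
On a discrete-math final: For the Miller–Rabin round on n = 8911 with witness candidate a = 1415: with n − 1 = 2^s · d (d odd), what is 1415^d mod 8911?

267

n − 1 = 8910 = 2^1 · 4455, so s = 1 and d = 4455.
Repeated squaring mod 8911: 1415^1 ≡ 1415, 1415^2 ≡ 6161, 1415^4 ≡ 5972, 1415^8 ≡ 2962, 1415^16 ≡ 5020, 1415^32 ≡ 92, 1415^64 ≡ 8464, 1415^128 ≡ 3767, 1415^256 ≡ 3977, 1415^512 ≡ 8415, 1415^1024 ≡ 5419, 1415^2048 ≡ 3816, 1415^4096 ≡ 1282.
4455 = 4096 + 256 + 64 + 32 + 4 + 2 + 1, so 1415^4455 ≡ 1282·3977·8464·92·5972·6161·1415 ≡ 267 (mod 8911).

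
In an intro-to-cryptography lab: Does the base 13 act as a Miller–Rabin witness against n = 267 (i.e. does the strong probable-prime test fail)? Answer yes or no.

yes

n − 1 = 266 = 2^1 · 133, so s = 1 and d = 133.
By repeated squaring, 13^133 ≡ 76 (mod 267).
x_0 = 13^133 mod 267 = 76.
x_0 ∉ {1, 266} and s = 1, so 13 is a Miller–Rabin witness and 267 is composite.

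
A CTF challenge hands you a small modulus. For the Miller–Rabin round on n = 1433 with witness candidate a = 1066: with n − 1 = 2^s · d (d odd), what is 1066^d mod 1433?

1432

n − 1 = 1432 = 2^3 · 179, so s = 3 and d = 179.
1066^179 mod 1433 = 1432.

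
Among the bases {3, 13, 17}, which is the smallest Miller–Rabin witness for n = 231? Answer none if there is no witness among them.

3

n − 1 = 230 = 2^1 · 115, so s = 1 and d = 115.
Base 3: x_0 = 3^115 mod 231 = 45. x_0 ∉ {1, 230} and s = 1, so 3 is a Miller–Rabin witness and 231 is composite.
Base 13: x_0 = 13^115 mod 231 = 76. x_0 ∉ {1, 230} and s = 1, so 13 is a Miller–Rabin witness and 231 is composite.
Base 17: x_0 = 17^115 mod 231 = 164. x_0 ∉ {1, 230} and s = 1, so 17 is a Miller–Rabin witness and 231 is composite.
The smallest witness among the given bases is 3.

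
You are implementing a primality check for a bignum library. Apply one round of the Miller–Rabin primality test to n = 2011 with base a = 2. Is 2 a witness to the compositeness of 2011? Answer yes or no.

no

n − 1 = 2010 = 2^1 · 1005, so s = 1 and d = 1005.
By repeated squaring, 2^1005 ≡ 2010 (mod 2011).
x_0 = 2^1005 mod 2011 = 2010.
x_0 = 2010 ≡ −1, so 2 is not a witness.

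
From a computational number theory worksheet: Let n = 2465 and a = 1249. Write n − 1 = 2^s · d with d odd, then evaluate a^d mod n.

n − 1 = 2464 = 2^5 · 77, so s = 5 and d = 77.
1249^77 mod 2465 = 2134.

2134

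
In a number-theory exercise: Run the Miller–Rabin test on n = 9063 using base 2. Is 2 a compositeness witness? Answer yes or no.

yes

n − 1 = 9062 = 2^1 · 4531, so s = 1 and d = 4531.
x_0 = 2^4531 mod 9063 = 2036.
x_0 ∉ {1, 9062} and s = 1, so 2 is a Miller–Rabin witness and 9063 is composite.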